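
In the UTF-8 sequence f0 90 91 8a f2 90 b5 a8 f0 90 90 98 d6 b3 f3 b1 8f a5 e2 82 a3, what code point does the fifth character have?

U+F13E5

Offset 0: leading byte 0xF0 = 11110000 → 4-byte char #1 = F0 90 91 8A.
Offset 4: leading byte 0xF2 = 11110010 → 4-byte char #2 = F2 90 B5 A8.
Offset 8: leading byte 0xF0 = 11110000 → 4-byte char #3 = F0 90 90 98.
Offset 12: leading byte 0xD6 = 11010110 → 2-byte char #4 = D6 B3.
Offset 14: leading byte 0xF3 = 11110011 → 4-byte char #5 = F3 B1 8F A5.
Leading byte 0xF3 = 11110011 matches 11110xxx → 4-byte sequence.
Byte 1: 0xF3 = 11110011, payload 011 (3 bits).
Byte 2: 0xB1 = 10110001 (10xxxxxx ✓), payload 110001.
Byte 3: 0x8F = 10001111 (10xxxxxx ✓), payload 001111.
Byte 4: 0xA5 = 10100101 (10xxxxxx ✓), payload 100101.
Concatenate: 011110001001111100101 = 0xF13E5 (21 bits → U+F13E5).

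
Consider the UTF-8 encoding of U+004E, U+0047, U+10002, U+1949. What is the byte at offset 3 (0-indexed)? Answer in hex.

0x90

U+004E → 1-byte form 4E at offsets 0–0.
U+0047 → 1-byte form 47 at offsets 1–1.
U+10002 → 4-byte form F0 90 80 82 at offsets 2–5.
Offset 3 falls in char 3's range; it's byte 2 of F0 90 80 82 = 0x90.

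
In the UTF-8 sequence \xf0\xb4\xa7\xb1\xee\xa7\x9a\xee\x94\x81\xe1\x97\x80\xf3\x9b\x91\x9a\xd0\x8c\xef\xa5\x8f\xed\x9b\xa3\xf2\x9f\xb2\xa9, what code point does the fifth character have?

Offset 0: leading byte 0xF0 = 11110000 → 4-byte char #1 = F0 B4 A7 B1.
Offset 4: leading byte 0xEE = 11101110 → 3-byte char #2 = EE A7 9A.
Offset 7: leading byte 0xEE = 11101110 → 3-byte char #3 = EE 94 81.
Offset 10: leading byte 0xE1 = 11100001 → 3-byte char #4 = E1 97 80.
Offset 13: leading byte 0xF3 = 11110011 → 4-byte char #5 = F3 9B 91 9A.
Leading byte 0xF3 = 11110011 matches 11110xxx → 4-byte sequence.
Byte 1: 0xF3 = 11110011, payload 011 (3 bits).
Byte 2: 0x9B = 10011011 (10xxxxxx ✓), payload 011011.
Byte 3: 0x91 = 10010001 (10xxxxxx ✓), payload 010001.
Byte 4: 0x9A = 10011010 (10xxxxxx ✓), payload 011010.
Concatenate: 011011011010001011010 = 0xDB45A (21 bits → U+DB45A).

U+DB45A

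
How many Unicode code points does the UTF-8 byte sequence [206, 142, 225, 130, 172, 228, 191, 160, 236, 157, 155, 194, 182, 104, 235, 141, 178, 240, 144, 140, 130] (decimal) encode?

Byte at offset 0: 0xCE = 11001110 → 2-byte char (#1). Advance 2.
Byte at offset 2: 0xE1 = 11100001 → 3-byte char (#2). Advance 3.
Byte at offset 5: 0xE4 = 11100100 → 3-byte char (#3). Advance 3.
Byte at offset 8: 0xEC = 11101100 → 3-byte char (#4). Advance 3.
Byte at offset 11: 0xC2 = 11000010 → 2-byte char (#5). Advance 2.
Byte at offset 13: 0x68 = 01101000 → 1-byte char (#6). Advance 1.
Byte at offset 14: 0xEB = 11101011 → 3-byte char (#7). Advance 3.
Byte at offset 17: 0xF0 = 11110000 → 4-byte char (#8). Advance 4.
Reached end at offset 21 after 8 code points.

8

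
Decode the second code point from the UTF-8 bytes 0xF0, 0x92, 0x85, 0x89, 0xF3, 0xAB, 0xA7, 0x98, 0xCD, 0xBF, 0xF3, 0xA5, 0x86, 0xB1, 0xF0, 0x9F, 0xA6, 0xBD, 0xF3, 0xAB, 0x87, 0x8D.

Offset 0: leading byte 0xF0 = 11110000 → 4-byte char #1 = F0 92 85 89.
Offset 4: leading byte 0xF3 = 11110011 → 4-byte char #2 = F3 AB A7 98.
Leading byte 0xF3 = 11110011 matches 11110xxx → 4-byte sequence.
Byte 1: 0xF3 = 11110011, payload 011 (3 bits).
Byte 2: 0xAB = 10101011 (10xxxxxx ✓), payload 101011.
Byte 3: 0xA7 = 10100111 (10xxxxxx ✓), payload 100111.
Byte 4: 0x98 = 10011000 (10xxxxxx ✓), payload 011000.
Concatenate: 011101011100111011000 = 0xEB9D8 (21 bits → U+EB9D8).

U+EB9D8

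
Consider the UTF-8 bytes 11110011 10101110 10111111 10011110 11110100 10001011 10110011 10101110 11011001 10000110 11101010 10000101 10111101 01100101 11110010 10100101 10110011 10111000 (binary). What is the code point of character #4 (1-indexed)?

Offset 0: leading byte 0xF3 = 11110011 → 4-byte char #1 = F3 AE BF 9E.
Offset 4: leading byte 0xF4 = 11110100 → 4-byte char #2 = F4 8B B3 AE.
Offset 8: leading byte 0xD9 = 11011001 → 2-byte char #3 = D9 86.
Offset 10: leading byte 0xEA = 11101010 → 3-byte char #4 = EA 85 BD.
Leading byte 0xEA = 11101010 matches 1110xxxx → 3-byte sequence.
Byte 1: 0xEA = 11101010, payload 1010 (4 bits).
Byte 2: 0x85 = 10000101 (10xxxxxx ✓), payload 000101.
Byte 3: 0xBD = 10111101 (10xxxxxx ✓), payload 111101.
Concatenate: 1010000101111101 = 0xA17D (16 bits → U+A17D).

U+A17D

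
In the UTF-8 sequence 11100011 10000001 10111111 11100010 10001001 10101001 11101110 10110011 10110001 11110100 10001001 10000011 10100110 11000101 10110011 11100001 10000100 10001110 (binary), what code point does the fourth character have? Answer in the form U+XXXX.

U+1090E6

Offset 0: leading byte 0xE3 = 11100011 → 3-byte char #1 = E3 81 BF.
Offset 3: leading byte 0xE2 = 11100010 → 3-byte char #2 = E2 89 A9.
Offset 6: leading byte 0xEE = 11101110 → 3-byte char #3 = EE B3 B1.
Offset 9: leading byte 0xF4 = 11110100 → 4-byte char #4 = F4 89 83 A6.
Leading byte 0xF4 = 11110100 matches 11110xxx → 4-byte sequence.
Byte 1: 0xF4 = 11110100, payload 100 (3 bits).
Byte 2: 0x89 = 10001001 (10xxxxxx ✓), payload 001001.
Byte 3: 0x83 = 10000011 (10xxxxxx ✓), payload 000011.
Byte 4: 0xA6 = 10100110 (10xxxxxx ✓), payload 100110.
Concatenate: 100001001000011100110 = 0x1090E6 (21 bits → U+1090E6).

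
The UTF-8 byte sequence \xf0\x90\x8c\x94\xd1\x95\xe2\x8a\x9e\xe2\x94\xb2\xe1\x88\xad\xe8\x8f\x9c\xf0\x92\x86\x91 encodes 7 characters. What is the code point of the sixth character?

U+83DC

Offset 0: leading byte 0xF0 = 11110000 → 4-byte char #1 = F0 90 8C 94.
Offset 4: leading byte 0xD1 = 11010001 → 2-byte char #2 = D1 95.
Offset 6: leading byte 0xE2 = 11100010 → 3-byte char #3 = E2 8A 9E.
Offset 9: leading byte 0xE2 = 11100010 → 3-byte char #4 = E2 94 B2.
Offset 12: leading byte 0xE1 = 11100001 → 3-byte char #5 = E1 88 AD.
Offset 15: leading byte 0xE8 = 11101000 → 3-byte char #6 = E8 8F 9C.
Leading byte 0xE8 = 11101000 matches 1110xxxx → 3-byte sequence.
Byte 1: 0xE8 = 11101000, payload 1000 (4 bits).
Byte 2: 0x8F = 10001111 (10xxxxxx ✓), payload 001111.
Byte 3: 0x9C = 10011100 (10xxxxxx ✓), payload 011100.
Concatenate: 1000001111011100 = 0x83DC (16 bits → U+83DC).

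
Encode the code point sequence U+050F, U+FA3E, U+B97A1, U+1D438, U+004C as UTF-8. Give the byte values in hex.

U+050F: 2-byte form → D4 8F.
U+FA3E: 3-byte form → EF A8 BE.
U+B97A1: 4-byte form → F2 B9 9E A1.
U+1D438: 4-byte form → F0 9D 90 B8.
U+004C: 1-byte form → 4C.
Concatenated (14 bytes): D4 8F EF A8 BE F2 B9 9E A1 F0 9D 90 B8 4C.

D4 8F EF A8 BE F2 B9 9E A1 F0 9D 90 B8 4C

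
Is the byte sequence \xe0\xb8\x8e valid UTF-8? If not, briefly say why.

valid

Leading byte 0xE0 = 11100000 → 3-byte form.
Continuation bytes 0xB8=10111000, 0x8E=10001110 all match 10xxxxxx.
Decoded value 0xE0E is ≥ 0x800 (shortest form) and not a surrogate.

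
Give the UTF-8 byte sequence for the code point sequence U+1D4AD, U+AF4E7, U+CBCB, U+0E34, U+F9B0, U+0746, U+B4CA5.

U+1D4AD: 4-byte form → F0 9D 92 AD.
U+AF4E7: 4-byte form → F2 AF 93 A7.
U+CBCB: 3-byte form → EC AF 8B.
U+0E34: 3-byte form → E0 B8 B4.
U+F9B0: 3-byte form → EF A6 B0.
U+0746: 2-byte form → DD 86.
U+B4CA5: 4-byte form → F2 B4 B2 A5.
Concatenated (23 bytes): F0 9D 92 AD F2 AF 93 A7 EC AF 8B E0 B8 B4 EF A6 B0 DD 86 F2 B4 B2 A5.

F0 9D 92 AD F2 AF 93 A7 EC AF 8B E0 B8 B4 EF A6 B0 DD 86 F2 B4 B2 A5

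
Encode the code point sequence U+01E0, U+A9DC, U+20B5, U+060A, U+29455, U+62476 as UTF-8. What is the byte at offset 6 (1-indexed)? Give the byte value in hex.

1-indexed offset 6 is 0-indexed offset 5.
U+01E0 → 2-byte form C7 A0 at offsets 0–1.
U+A9DC → 3-byte form EA A7 9C at offsets 2–4.
U+20B5 → 3-byte form E2 82 B5 at offsets 5–7.
Offset 5 falls in char 3's range; it's byte 1 of E2 82 B5 = 0xE2.

0xE2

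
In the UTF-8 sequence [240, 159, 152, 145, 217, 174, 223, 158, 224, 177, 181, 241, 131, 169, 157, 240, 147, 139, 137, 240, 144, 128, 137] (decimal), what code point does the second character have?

U+066E

Offset 0: leading byte 0xF0 = 11110000 → 4-byte char #1 = F0 9F 98 91.
Offset 4: leading byte 0xD9 = 11011001 → 2-byte char #2 = D9 AE.
Leading byte 0xD9 = 11011001 matches 110xxxxx → 2-byte sequence.
Byte 1: 0xD9 = 11011001, payload 11001 (5 bits).
Byte 2: 0xAE = 10101110 (10xxxxxx ✓), payload 101110.
Concatenate: 11001101110 = 0x66E (11 bits → U+066E).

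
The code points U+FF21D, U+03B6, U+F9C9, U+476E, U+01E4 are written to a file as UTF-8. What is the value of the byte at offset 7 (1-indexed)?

1-indexed offset 7 is 0-indexed offset 6.
U+FF21D → 4-byte form F3 BF 88 9D at offsets 0–3.
U+03B6 → 2-byte form CE B6 at offsets 4–5.
U+F9C9 → 3-byte form EF A7 89 at offsets 6–8.
Offset 6 falls in char 3's range; it's byte 1 of EF A7 89 = 0xEF.

0xEF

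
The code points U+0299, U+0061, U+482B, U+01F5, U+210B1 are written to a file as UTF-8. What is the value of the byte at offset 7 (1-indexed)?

1-indexed offset 7 is 0-indexed offset 6.
U+0299 → 2-byte form CA 99 at offsets 0–1.
U+0061 → 1-byte form 61 at offsets 2–2.
U+482B → 3-byte form E4 A0 AB at offsets 3–5.
U+01F5 → 2-byte form C7 B5 at offsets 6–7.
Offset 6 falls in char 4's range; it's byte 1 of C7 B5 = 0xC7.

0xC7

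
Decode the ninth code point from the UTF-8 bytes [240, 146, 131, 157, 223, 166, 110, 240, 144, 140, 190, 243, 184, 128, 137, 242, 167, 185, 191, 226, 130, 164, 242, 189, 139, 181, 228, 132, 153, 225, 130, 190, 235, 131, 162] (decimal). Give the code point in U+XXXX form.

Offset 0: leading byte 0xF0 = 11110000 → 4-byte char #1 = F0 92 83 9D.
Offset 4: leading byte 0xDF = 11011111 → 2-byte char #2 = DF A6.
Offset 6: leading byte 0x6E = 01101110 → 1-byte char #3 = 6E.
Offset 7: leading byte 0xF0 = 11110000 → 4-byte char #4 = F0 90 8C BE.
Offset 11: leading byte 0xF3 = 11110011 → 4-byte char #5 = F3 B8 80 89.
Offset 15: leading byte 0xF2 = 11110010 → 4-byte char #6 = F2 A7 B9 BF.
Offset 19: leading byte 0xE2 = 11100010 → 3-byte char #7 = E2 82 A4.
Offset 22: leading byte 0xF2 = 11110010 → 4-byte char #8 = F2 BD 8B B5.
Offset 26: leading byte 0xE4 = 11100100 → 3-byte char #9 = E4 84 99.
Leading byte 0xE4 = 11100100 matches 1110xxxx → 3-byte sequence.
Byte 1: 0xE4 = 11100100, payload 0100 (4 bits).
Byte 2: 0x84 = 10000100 (10xxxxxx ✓), payload 000100.
Byte 3: 0x99 = 10011001 (10xxxxxx ✓), payload 011001.
Concatenate: 0100000100011001 = 0x4119 (16 bits → U+4119).

U+4119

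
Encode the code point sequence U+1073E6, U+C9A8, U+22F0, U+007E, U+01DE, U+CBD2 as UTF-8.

U+1073E6: 4-byte form → F4 87 8F A6.
U+C9A8: 3-byte form → EC A6 A8.
U+22F0: 3-byte form → E2 8B B0.
U+007E: 1-byte form → 7E.
U+01DE: 2-byte form → C7 9E.
U+CBD2: 3-byte form → EC AF 92.
Concatenated (16 bytes): F4 87 8F A6 EC A6 A8 E2 8B B0 7E C7 9E EC AF 92.

F4 87 8F A6 EC A6 A8 E2 8B B0 7E C7 9E EC AF 92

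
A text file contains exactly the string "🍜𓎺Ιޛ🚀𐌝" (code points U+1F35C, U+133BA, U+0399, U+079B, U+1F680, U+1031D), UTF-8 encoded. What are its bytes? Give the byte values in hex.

U+1F35C: 4-byte form → F0 9F 8D 9C.
U+133BA: 4-byte form → F0 93 8E BA.
U+0399: 2-byte form → CE 99.
U+079B: 2-byte form → DE 9B.
U+1F680: 4-byte form → F0 9F 9A 80.
U+1031D: 4-byte form → F0 90 8C 9D.
Concatenated (20 bytes): F0 9F 8D 9C F0 93 8E BA CE 99 DE 9B F0 9F 9A 80 F0 90 8C 9D.

F0 9F 8D 9C F0 93 8E BA CE 99 DE 9B F0 9F 9A 80 F0 90 8C 9D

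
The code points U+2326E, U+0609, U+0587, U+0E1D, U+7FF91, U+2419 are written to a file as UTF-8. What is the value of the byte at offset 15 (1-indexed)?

1-indexed offset 15 is 0-indexed offset 14.
U+2326E → 4-byte form F0 A3 89 AE at offsets 0–3.
U+0609 → 2-byte form D8 89 at offsets 4–5.
U+0587 → 2-byte form D6 87 at offsets 6–7.
U+0E1D → 3-byte form E0 B8 9D at offsets 8–10.
U+7FF91 → 4-byte form F1 BF BE 91 at offsets 11–14.
Offset 14 falls in char 5's range; it's byte 4 of F1 BF BE 91 = 0x91.

0x91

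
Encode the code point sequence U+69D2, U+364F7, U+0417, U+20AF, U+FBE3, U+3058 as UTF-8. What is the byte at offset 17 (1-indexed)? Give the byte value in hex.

1-indexed offset 17 is 0-indexed offset 16.
U+69D2 → 3-byte form E6 A7 92 at offsets 0–2.
U+364F7 → 4-byte form F0 B6 93 B7 at offsets 3–6.
U+0417 → 2-byte form D0 97 at offsets 7–8.
U+20AF → 3-byte form E2 82 AF at offsets 9–11.
U+FBE3 → 3-byte form EF AF A3 at offsets 12–14.
U+3058 → 3-byte form E3 81 98 at offsets 15–17.
Offset 16 falls in char 6's range; it's byte 2 of E3 81 98 = 0x81.

0x81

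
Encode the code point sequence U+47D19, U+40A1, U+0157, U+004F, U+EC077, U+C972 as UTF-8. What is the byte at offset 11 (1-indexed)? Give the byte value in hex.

0xF3

1-indexed offset 11 is 0-indexed offset 10.
U+47D19 → 4-byte form F1 87 B4 99 at offsets 0–3.
U+40A1 → 3-byte form E4 82 A1 at offsets 4–6.
U+0157 → 2-byte form C5 97 at offsets 7–8.
U+004F → 1-byte form 4F at offsets 9–9.
U+EC077 → 4-byte form F3 AC 81 B7 at offsets 10–13.
Offset 10 falls in char 5's range; it's byte 1 of F3 AC 81 B7 = 0xF3.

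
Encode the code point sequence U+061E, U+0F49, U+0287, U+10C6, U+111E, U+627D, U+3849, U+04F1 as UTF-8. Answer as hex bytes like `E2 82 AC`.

U+061E: 2-byte form → D8 9E.
U+0F49: 3-byte form → E0 BD 89.
U+0287: 2-byte form → CA 87.
U+10C6: 3-byte form → E1 83 86.
U+111E: 3-byte form → E1 84 9E.
U+627D: 3-byte form → E6 89 BD.
U+3849: 3-byte form → E3 A1 89.
U+04F1: 2-byte form → D3 B1.
Concatenated (21 bytes): D8 9E E0 BD 89 CA 87 E1 83 86 E1 84 9E E6 89 BD E3 A1 89 D3 B1.

D8 9E E0 BD 89 CA 87 E1 83 86 E1 84 9E E6 89 BD E3 A1 89 D3 B1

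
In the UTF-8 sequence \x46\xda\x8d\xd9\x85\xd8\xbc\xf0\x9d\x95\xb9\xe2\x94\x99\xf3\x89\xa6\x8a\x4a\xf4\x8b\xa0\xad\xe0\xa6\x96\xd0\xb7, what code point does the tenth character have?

Offset 0: leading byte 0x46 = 01000110 → 1-byte char #1 = 46.
Offset 1: leading byte 0xDA = 11011010 → 2-byte char #2 = DA 8D.
Offset 3: leading byte 0xD9 = 11011001 → 2-byte char #3 = D9 85.
Offset 5: leading byte 0xD8 = 11011000 → 2-byte char #4 = D8 BC.
Offset 7: leading byte 0xF0 = 11110000 → 4-byte char #5 = F0 9D 95 B9.
Offset 11: leading byte 0xE2 = 11100010 → 3-byte char #6 = E2 94 99.
Offset 14: leading byte 0xF3 = 11110011 → 4-byte char #7 = F3 89 A6 8A.
Offset 18: leading byte 0x4A = 01001010 → 1-byte char #8 = 4A.
Offset 19: leading byte 0xF4 = 11110100 → 4-byte char #9 = F4 8B A0 AD.
Offset 23: leading byte 0xE0 = 11100000 → 3-byte char #10 = E0 A6 96.
Leading byte 0xE0 = 11100000 matches 1110xxxx → 3-byte sequence.
Byte 1: 0xE0 = 11100000, payload 0000 (4 bits).
Byte 2: 0xA6 = 10100110 (10xxxxxx ✓), payload 100110.
Byte 3: 0x96 = 10010110 (10xxxxxx ✓), payload 010110.
Concatenate: 0000100110010110 = 0x996 (16 bits → U+0996).

U+0996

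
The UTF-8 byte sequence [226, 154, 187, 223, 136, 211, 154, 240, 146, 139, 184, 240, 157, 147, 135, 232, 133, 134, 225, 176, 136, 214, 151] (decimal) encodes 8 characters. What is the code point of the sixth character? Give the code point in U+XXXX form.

U+8146

Offset 0: leading byte 0xE2 = 11100010 → 3-byte char #1 = E2 9A BB.
Offset 3: leading byte 0xDF = 11011111 → 2-byte char #2 = DF 88.
Offset 5: leading byte 0xD3 = 11010011 → 2-byte char #3 = D3 9A.
Offset 7: leading byte 0xF0 = 11110000 → 4-byte char #4 = F0 92 8B B8.
Offset 11: leading byte 0xF0 = 11110000 → 4-byte char #5 = F0 9D 93 87.
Offset 15: leading byte 0xE8 = 11101000 → 3-byte char #6 = E8 85 86.
Leading byte 0xE8 = 11101000 matches 1110xxxx → 3-byte sequence.
Byte 1: 0xE8 = 11101000, payload 1000 (4 bits).
Byte 2: 0x85 = 10000101 (10xxxxxx ✓), payload 000101.
Byte 3: 0x86 = 10000110 (10xxxxxx ✓), payload 000110.
Concatenate: 1000000101000110 = 0x8146 (16 bits → U+8146).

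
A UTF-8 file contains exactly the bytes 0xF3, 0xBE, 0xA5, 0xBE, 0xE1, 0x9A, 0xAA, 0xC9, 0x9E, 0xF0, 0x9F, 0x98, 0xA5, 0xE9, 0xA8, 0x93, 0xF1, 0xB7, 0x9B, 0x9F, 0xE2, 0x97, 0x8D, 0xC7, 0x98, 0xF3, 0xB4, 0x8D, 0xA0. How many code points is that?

Byte at offset 0: 0xF3 = 11110011 → 4-byte char (#1). Advance 4.
Byte at offset 4: 0xE1 = 11100001 → 3-byte char (#2). Advance 3.
Byte at offset 7: 0xC9 = 11001001 → 2-byte char (#3). Advance 2.
Byte at offset 9: 0xF0 = 11110000 → 4-byte char (#4). Advance 4.
Byte at offset 13: 0xE9 = 11101001 → 3-byte char (#5). Advance 3.
Byte at offset 16: 0xF1 = 11110001 → 4-byte char (#6). Advance 4.
Byte at offset 20: 0xE2 = 11100010 → 3-byte char (#7). Advance 3.
Byte at offset 23: 0xC7 = 11000111 → 2-byte char (#8). Advance 2.
Byte at offset 25: 0xF3 = 11110011 → 4-byte char (#9). Advance 4.
Reached end at offset 29 after 9 code points.

9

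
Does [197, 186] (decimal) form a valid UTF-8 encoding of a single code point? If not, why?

valid

Leading byte 0xC5 = 11000101 → 2-byte form.
Continuation bytes 0xBA=10111010 all match 10xxxxxx.
Decoded value 0x17A is ≥ 0x80 (shortest form) and not a surrogate.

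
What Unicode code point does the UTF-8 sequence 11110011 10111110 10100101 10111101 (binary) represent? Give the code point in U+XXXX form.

U+FE97D

Leading byte 0xF3 = 11110011 matches 11110xxx → 4-byte sequence.
Byte 1: 0xF3 = 11110011, payload 011 (3 bits).
Byte 2: 0xBE = 10111110 (10xxxxxx ✓), payload 111110.
Byte 3: 0xA5 = 10100101 (10xxxxxx ✓), payload 100101.
Byte 4: 0xBD = 10111101 (10xxxxxx ✓), payload 111101.
Concatenate: 011111110100101111101 = 0xFE97D (21 bits → U+FE97D).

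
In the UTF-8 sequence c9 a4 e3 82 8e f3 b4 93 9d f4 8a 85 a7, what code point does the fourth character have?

U+10A167

Offset 0: leading byte 0xC9 = 11001001 → 2-byte char #1 = C9 A4.
Offset 2: leading byte 0xE3 = 11100011 → 3-byte char #2 = E3 82 8E.
Offset 5: leading byte 0xF3 = 11110011 → 4-byte char #3 = F3 B4 93 9D.
Offset 9: leading byte 0xF4 = 11110100 → 4-byte char #4 = F4 8A 85 A7.
Leading byte 0xF4 = 11110100 matches 11110xxx → 4-byte sequence.
Byte 1: 0xF4 = 11110100, payload 100 (3 bits).
Byte 2: 0x8A = 10001010 (10xxxxxx ✓), payload 001010.
Byte 3: 0x85 = 10000101 (10xxxxxx ✓), payload 000101.
Byte 4: 0xA7 = 10100111 (10xxxxxx ✓), payload 100111.
Concatenate: 100001010000101100111 = 0x10A167 (21 bits → U+10A167).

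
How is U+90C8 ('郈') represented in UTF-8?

E9 83 88

U+90C8 = 0x90C8 = 37064 decimal. In range U+0800–U+FFFF → 3-byte form: 1110xxxx 10xxxxxx 10xxxxxx.
Binary (16 bits): 1001000011001000.
Split 4+6+6: 1001 | 000011 | 001000.
Byte 1: 11101001 = 0xE9.
Byte 2: 10000011 = 0x83.
Byte 3: 10001000 = 0x88.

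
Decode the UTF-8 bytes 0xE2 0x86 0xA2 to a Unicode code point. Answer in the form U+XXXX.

Leading byte 0xE2 = 11100010 matches 1110xxxx → 3-byte sequence.
Byte 1: 0xE2 = 11100010, payload 0010 (4 bits).
Byte 2: 0x86 = 10000110 (10xxxxxx ✓), payload 000110.
Byte 3: 0xA2 = 10100010 (10xxxxxx ✓), payload 100010.
Concatenate: 0010000110100010 = 0x21A2 (16 bits → U+21A2).

U+21A2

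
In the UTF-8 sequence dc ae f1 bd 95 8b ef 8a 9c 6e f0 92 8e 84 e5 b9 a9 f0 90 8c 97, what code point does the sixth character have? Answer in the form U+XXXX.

U+5E69

Offset 0: leading byte 0xDC = 11011100 → 2-byte char #1 = DC AE.
Offset 2: leading byte 0xF1 = 11110001 → 4-byte char #2 = F1 BD 95 8B.
Offset 6: leading byte 0xEF = 11101111 → 3-byte char #3 = EF 8A 9C.
Offset 9: leading byte 0x6E = 01101110 → 1-byte char #4 = 6E.
Offset 10: leading byte 0xF0 = 11110000 → 4-byte char #5 = F0 92 8E 84.
Offset 14: leading byte 0xE5 = 11100101 → 3-byte char #6 = E5 B9 A9.
Leading byte 0xE5 = 11100101 matches 1110xxxx → 3-byte sequence.
Byte 1: 0xE5 = 11100101, payload 0101 (4 bits).
Byte 2: 0xB9 = 10111001 (10xxxxxx ✓), payload 111001.
Byte 3: 0xA9 = 10101001 (10xxxxxx ✓), payload 101001.
Concatenate: 0101111001101001 = 0x5E69 (16 bits → U+5E69).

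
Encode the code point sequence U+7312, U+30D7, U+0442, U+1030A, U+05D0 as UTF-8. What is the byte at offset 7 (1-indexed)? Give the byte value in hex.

1-indexed offset 7 is 0-indexed offset 6.
U+7312 → 3-byte form E7 8C 92 at offsets 0–2.
U+30D7 → 3-byte form E3 83 97 at offsets 3–5.
U+0442 → 2-byte form D1 82 at offsets 6–7.
Offset 6 falls in char 3's range; it's byte 1 of D1 82 = 0xD1.

0xD1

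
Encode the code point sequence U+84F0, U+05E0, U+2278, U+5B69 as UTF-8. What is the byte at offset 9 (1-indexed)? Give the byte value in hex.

1-indexed offset 9 is 0-indexed offset 8.
U+84F0 → 3-byte form E8 93 B0 at offsets 0–2.
U+05E0 → 2-byte form D7 A0 at offsets 3–4.
U+2278 → 3-byte form E2 89 B8 at offsets 5–7.
U+5B69 → 3-byte form E5 AD A9 at offsets 8–10.
Offset 8 falls in char 4's range; it's byte 1 of E5 AD A9 = 0xE5.

0xE5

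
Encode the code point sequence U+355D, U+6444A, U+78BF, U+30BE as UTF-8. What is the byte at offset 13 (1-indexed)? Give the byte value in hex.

1-indexed offset 13 is 0-indexed offset 12.
U+355D → 3-byte form E3 95 9D at offsets 0–2.
U+6444A → 4-byte form F1 A4 91 8A at offsets 3–6.
U+78BF → 3-byte form E7 A2 BF at offsets 7–9.
U+30BE → 3-byte form E3 82 BE at offsets 10–12.
Offset 12 falls in char 4's range; it's byte 3 of E3 82 BE = 0xBE.

0xBE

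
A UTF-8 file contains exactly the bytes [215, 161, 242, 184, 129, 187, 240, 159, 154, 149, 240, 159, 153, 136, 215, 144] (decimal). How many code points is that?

5

Byte at offset 0: 0xD7 = 11010111 → 2-byte char (#1). Advance 2.
Byte at offset 2: 0xF2 = 11110010 → 4-byte char (#2). Advance 4.
Byte at offset 6: 0xF0 = 11110000 → 4-byte char (#3). Advance 4.
Byte at offset 10: 0xF0 = 11110000 → 4-byte char (#4). Advance 4.
Byte at offset 14: 0xD7 = 11010111 → 2-byte char (#5). Advance 2.
Reached end at offset 16 after 5 code points.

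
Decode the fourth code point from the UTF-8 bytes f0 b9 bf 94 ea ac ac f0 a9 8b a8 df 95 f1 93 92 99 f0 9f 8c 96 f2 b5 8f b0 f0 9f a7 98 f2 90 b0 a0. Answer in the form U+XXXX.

U+07D5

Offset 0: leading byte 0xF0 = 11110000 → 4-byte char #1 = F0 B9 BF 94.
Offset 4: leading byte 0xEA = 11101010 → 3-byte char #2 = EA AC AC.
Offset 7: leading byte 0xF0 = 11110000 → 4-byte char #3 = F0 A9 8B A8.
Offset 11: leading byte 0xDF = 11011111 → 2-byte char #4 = DF 95.
Leading byte 0xDF = 11011111 matches 110xxxxx → 2-byte sequence.
Byte 1: 0xDF = 11011111, payload 11111 (5 bits).
Byte 2: 0x95 = 10010101 (10xxxxxx ✓), payload 010101.
Concatenate: 11111010101 = 0x7D5 (11 bits → U+07D5).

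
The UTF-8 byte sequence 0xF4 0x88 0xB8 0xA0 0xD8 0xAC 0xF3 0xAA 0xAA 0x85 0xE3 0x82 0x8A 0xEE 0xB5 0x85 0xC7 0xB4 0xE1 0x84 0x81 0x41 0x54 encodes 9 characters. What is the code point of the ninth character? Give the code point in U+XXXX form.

Offset 0: leading byte 0xF4 = 11110100 → 4-byte char #1 = F4 88 B8 A0.
Offset 4: leading byte 0xD8 = 11011000 → 2-byte char #2 = D8 AC.
Offset 6: leading byte 0xF3 = 11110011 → 4-byte char #3 = F3 AA AA 85.
Offset 10: leading byte 0xE3 = 11100011 → 3-byte char #4 = E3 82 8A.
Offset 13: leading byte 0xEE = 11101110 → 3-byte char #5 = EE B5 85.
Offset 16: leading byte 0xC7 = 11000111 → 2-byte char #6 = C7 B4.
Offset 18: leading byte 0xE1 = 11100001 → 3-byte char #7 = E1 84 81.
Offset 21: leading byte 0x41 = 01000001 → 1-byte char #8 = 41.
Offset 22: leading byte 0x54 = 01010100 → 1-byte char #9 = 54.
Leading byte 0x54 = 01010100 matches 0xxxxxxx → 1-byte sequence.
Byte 1: 0x54 = 01010100, payload 1010100 (7 bits).
Concatenate: 1010100 = 0x54 (7 bits → U+0054).

U+0054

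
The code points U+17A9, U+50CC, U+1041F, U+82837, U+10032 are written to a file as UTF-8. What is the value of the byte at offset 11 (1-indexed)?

1-indexed offset 11 is 0-indexed offset 10.
U+17A9 → 3-byte form E1 9E A9 at offsets 0–2.
U+50CC → 3-byte form E5 83 8C at offsets 3–5.
U+1041F → 4-byte form F0 90 90 9F at offsets 6–9.
U+82837 → 4-byte form F2 82 A0 B7 at offsets 10–13.
Offset 10 falls in char 4's range; it's byte 1 of F2 82 A0 B7 = 0xF2.

0xF2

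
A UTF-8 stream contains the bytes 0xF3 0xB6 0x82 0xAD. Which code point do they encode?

Leading byte 0xF3 = 11110011 matches 11110xxx → 4-byte sequence.
Byte 1: 0xF3 = 11110011, payload 011 (3 bits).
Byte 2: 0xB6 = 10110110 (10xxxxxx ✓), payload 110110.
Byte 3: 0x82 = 10000010 (10xxxxxx ✓), payload 000010.
Byte 4: 0xAD = 10101101 (10xxxxxx ✓), payload 101101.
Concatenate: 011110110000010101101 = 0xF60AD (21 bits → U+F60AD).

U+F60AD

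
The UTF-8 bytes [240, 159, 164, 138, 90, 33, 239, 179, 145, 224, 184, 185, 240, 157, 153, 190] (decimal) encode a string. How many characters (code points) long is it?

Byte at offset 0: 0xF0 = 11110000 → 4-byte char (#1). Advance 4.
Byte at offset 4: 0x5A = 01011010 → 1-byte char (#2). Advance 1.
Byte at offset 5: 0x21 = 00100001 → 1-byte char (#3). Advance 1.
Byte at offset 6: 0xEF = 11101111 → 3-byte char (#4). Advance 3.
Byte at offset 9: 0xE0 = 11100000 → 3-byte char (#5). Advance 3.
Byte at offset 12: 0xF0 = 11110000 → 4-byte char (#6). Advance 4.
Reached end at offset 16 after 6 code points.

6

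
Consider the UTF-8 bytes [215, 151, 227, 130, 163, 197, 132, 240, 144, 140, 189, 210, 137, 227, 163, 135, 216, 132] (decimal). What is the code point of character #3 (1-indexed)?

Offset 0: leading byte 0xD7 = 11010111 → 2-byte char #1 = D7 97.
Offset 2: leading byte 0xE3 = 11100011 → 3-byte char #2 = E3 82 A3.
Offset 5: leading byte 0xC5 = 11000101 → 2-byte char #3 = C5 84.
Leading byte 0xC5 = 11000101 matches 110xxxxx → 2-byte sequence.
Byte 1: 0xC5 = 11000101, payload 00101 (5 bits).
Byte 2: 0x84 = 10000100 (10xxxxxx ✓), payload 000100.
Concatenate: 00101000100 = 0x144 (11 bits → U+0144).

U+0144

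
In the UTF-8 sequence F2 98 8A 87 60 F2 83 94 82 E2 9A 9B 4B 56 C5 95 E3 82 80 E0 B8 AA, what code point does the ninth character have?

U+0E2A

Offset 0: leading byte 0xF2 = 11110010 → 4-byte char #1 = F2 98 8A 87.
Offset 4: leading byte 0x60 = 01100000 → 1-byte char #2 = 60.
Offset 5: leading byte 0xF2 = 11110010 → 4-byte char #3 = F2 83 94 82.
Offset 9: leading byte 0xE2 = 11100010 → 3-byte char #4 = E2 9A 9B.
Offset 12: leading byte 0x4B = 01001011 → 1-byte char #5 = 4B.
Offset 13: leading byte 0x56 = 01010110 → 1-byte char #6 = 56.
Offset 14: leading byte 0xC5 = 11000101 → 2-byte char #7 = C5 95.
Offset 16: leading byte 0xE3 = 11100011 → 3-byte char #8 = E3 82 80.
Offset 19: leading byte 0xE0 = 11100000 → 3-byte char #9 = E0 B8 AA.
Leading byte 0xE0 = 11100000 matches 1110xxxx → 3-byte sequence.
Byte 1: 0xE0 = 11100000, payload 0000 (4 bits).
Byte 2: 0xB8 = 10111000 (10xxxxxx ✓), payload 111000.
Byte 3: 0xAA = 10101010 (10xxxxxx ✓), payload 101010.
Concatenate: 0000111000101010 = 0xE2A (16 bits → U+0E2A).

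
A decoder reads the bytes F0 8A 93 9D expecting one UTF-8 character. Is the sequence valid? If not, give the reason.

Leading byte 0xF0 = 11110000 → 4-byte form.
Continuation bytes all match 10xxxxxx. Payload decodes to 0xA4DD.
But 0xA4DD < 0x10000, the minimum for a 4-byte sequence — this is an overlong encoding.

invalid (overlong encoding)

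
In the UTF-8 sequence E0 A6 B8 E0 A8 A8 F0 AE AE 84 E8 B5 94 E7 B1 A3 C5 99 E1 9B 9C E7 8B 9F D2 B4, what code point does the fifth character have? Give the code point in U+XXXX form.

Offset 0: leading byte 0xE0 = 11100000 → 3-byte char #1 = E0 A6 B8.
Offset 3: leading byte 0xE0 = 11100000 → 3-byte char #2 = E0 A8 A8.
Offset 6: leading byte 0xF0 = 11110000 → 4-byte char #3 = F0 AE AE 84.
Offset 10: leading byte 0xE8 = 11101000 → 3-byte char #4 = E8 B5 94.
Offset 13: leading byte 0xE7 = 11100111 → 3-byte char #5 = E7 B1 A3.
Leading byte 0xE7 = 11100111 matches 1110xxxx → 3-byte sequence.
Byte 1: 0xE7 = 11100111, payload 0111 (4 bits).
Byte 2: 0xB1 = 10110001 (10xxxxxx ✓), payload 110001.
Byte 3: 0xA3 = 10100011 (10xxxxxx ✓), payload 100011.
Concatenate: 0111110001100011 = 0x7C63 (16 bits → U+7C63).

U+7C63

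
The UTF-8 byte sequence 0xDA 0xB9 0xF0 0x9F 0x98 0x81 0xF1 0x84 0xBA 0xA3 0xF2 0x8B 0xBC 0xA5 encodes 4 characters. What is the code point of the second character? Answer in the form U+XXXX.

U+1F601

Offset 0: leading byte 0xDA = 11011010 → 2-byte char #1 = DA B9.
Offset 2: leading byte 0xF0 = 11110000 → 4-byte char #2 = F0 9F 98 81.
Leading byte 0xF0 = 11110000 matches 11110xxx → 4-byte sequence.
Byte 1: 0xF0 = 11110000, payload 000 (3 bits).
Byte 2: 0x9F = 10011111 (10xxxxxx ✓), payload 011111.
Byte 3: 0x98 = 10011000 (10xxxxxx ✓), payload 011000.
Byte 4: 0x81 = 10000001 (10xxxxxx ✓), payload 000001.
Concatenate: 000011111011000000001 = 0x1F601 (21 bits → U+1F601).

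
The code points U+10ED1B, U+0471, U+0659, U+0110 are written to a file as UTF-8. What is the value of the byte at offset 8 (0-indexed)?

0xC4

U+10ED1B → 4-byte form F4 8E B4 9B at offsets 0–3.
U+0471 → 2-byte form D1 B1 at offsets 4–5.
U+0659 → 2-byte form D9 99 at offsets 6–7.
U+0110 → 2-byte form C4 90 at offsets 8–9.
Offset 8 falls in char 4's range; it's byte 1 of C4 90 = 0xC4.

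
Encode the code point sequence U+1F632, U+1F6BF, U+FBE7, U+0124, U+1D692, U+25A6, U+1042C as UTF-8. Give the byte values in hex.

U+1F632: 4-byte form → F0 9F 98 B2.
U+1F6BF: 4-byte form → F0 9F 9A BF.
U+FBE7: 3-byte form → EF AF A7.
U+0124: 2-byte form → C4 A4.
U+1D692: 4-byte form → F0 9D 9A 92.
U+25A6: 3-byte form → E2 96 A6.
U+1042C: 4-byte form → F0 90 90 AC.
Concatenated (24 bytes): F0 9F 98 B2 F0 9F 9A BF EF AF A7 C4 A4 F0 9D 9A 92 E2 96 A6 F0 90 90 AC.

F0 9F 98 B2 F0 9F 9A BF EF AF A7 C4 A4 F0 9D 9A 92 E2 96 A6 F0 90 90 AC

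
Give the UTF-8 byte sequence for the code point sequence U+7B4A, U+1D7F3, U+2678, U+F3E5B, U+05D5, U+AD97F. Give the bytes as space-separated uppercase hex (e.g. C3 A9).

U+7B4A: 3-byte form → E7 AD 8A.
U+1D7F3: 4-byte form → F0 9D 9F B3.
U+2678: 3-byte form → E2 99 B8.
U+F3E5B: 4-byte form → F3 B3 B9 9B.
U+05D5: 2-byte form → D7 95.
U+AD97F: 4-byte form → F2 AD A5 BF.
Concatenated (20 bytes): E7 AD 8A F0 9D 9F B3 E2 99 B8 F3 B3 B9 9B D7 95 F2 AD A5 BF.

E7 AD 8A F0 9D 9F B3 E2 99 B8 F3 B3 B9 9B D7 95 F2 AD A5 BF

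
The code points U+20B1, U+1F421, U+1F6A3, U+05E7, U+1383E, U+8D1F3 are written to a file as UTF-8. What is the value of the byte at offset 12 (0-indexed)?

U+20B1 → 3-byte form E2 82 B1 at offsets 0–2.
U+1F421 → 4-byte form F0 9F 90 A1 at offsets 3–6.
U+1F6A3 → 4-byte form F0 9F 9A A3 at offsets 7–10.
U+05E7 → 2-byte form D7 A7 at offsets 11–12.
Offset 12 falls in char 4's range; it's byte 2 of D7 A7 = 0xA7.

0xA7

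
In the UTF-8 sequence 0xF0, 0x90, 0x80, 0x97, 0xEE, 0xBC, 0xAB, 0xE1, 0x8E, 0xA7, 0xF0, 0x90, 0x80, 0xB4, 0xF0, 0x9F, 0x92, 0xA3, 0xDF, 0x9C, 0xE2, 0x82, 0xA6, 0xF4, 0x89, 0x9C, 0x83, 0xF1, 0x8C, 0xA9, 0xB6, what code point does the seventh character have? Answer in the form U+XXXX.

Offset 0: leading byte 0xF0 = 11110000 → 4-byte char #1 = F0 90 80 97.
Offset 4: leading byte 0xEE = 11101110 → 3-byte char #2 = EE BC AB.
Offset 7: leading byte 0xE1 = 11100001 → 3-byte char #3 = E1 8E A7.
Offset 10: leading byte 0xF0 = 11110000 → 4-byte char #4 = F0 90 80 B4.
Offset 14: leading byte 0xF0 = 11110000 → 4-byte char #5 = F0 9F 92 A3.
Offset 18: leading byte 0xDF = 11011111 → 2-byte char #6 = DF 9C.
Offset 20: leading byte 0xE2 = 11100010 → 3-byte char #7 = E2 82 A6.
Leading byte 0xE2 = 11100010 matches 1110xxxx → 3-byte sequence.
Byte 1: 0xE2 = 11100010, payload 0010 (4 bits).
Byte 2: 0x82 = 10000010 (10xxxxxx ✓), payload 000010.
Byte 3: 0xA6 = 10100110 (10xxxxxx ✓), payload 100110.
Concatenate: 0010000010100110 = 0x20A6 (16 bits → U+20A6).

U+20A6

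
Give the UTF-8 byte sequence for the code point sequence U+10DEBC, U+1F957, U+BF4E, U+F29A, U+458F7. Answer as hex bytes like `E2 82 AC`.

U+10DEBC: 4-byte form → F4 8D BA BC.
U+1F957: 4-byte form → F0 9F A5 97.
U+BF4E: 3-byte form → EB BD 8E.
U+F29A: 3-byte form → EF 8A 9A.
U+458F7: 4-byte form → F1 85 A3 B7.
Concatenated (18 bytes): F4 8D BA BC F0 9F A5 97 EB BD 8E EF 8A 9A F1 85 A3 B7.

F4 8D BA BC F0 9F A5 97 EB BD 8E EF 8A 9A F1 85 A3 B7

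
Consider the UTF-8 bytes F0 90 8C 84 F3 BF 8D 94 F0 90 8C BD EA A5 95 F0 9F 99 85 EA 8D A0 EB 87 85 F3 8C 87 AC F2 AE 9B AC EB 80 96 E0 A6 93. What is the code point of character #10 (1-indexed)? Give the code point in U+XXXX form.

Offset 0: leading byte 0xF0 = 11110000 → 4-byte char #1 = F0 90 8C 84.
Offset 4: leading byte 0xF3 = 11110011 → 4-byte char #2 = F3 BF 8D 94.
Offset 8: leading byte 0xF0 = 11110000 → 4-byte char #3 = F0 90 8C BD.
Offset 12: leading byte 0xEA = 11101010 → 3-byte char #4 = EA A5 95.
Offset 15: leading byte 0xF0 = 11110000 → 4-byte char #5 = F0 9F 99 85.
Offset 19: leading byte 0xEA = 11101010 → 3-byte char #6 = EA 8D A0.
Offset 22: leading byte 0xEB = 11101011 → 3-byte char #7 = EB 87 85.
Offset 25: leading byte 0xF3 = 11110011 → 4-byte char #8 = F3 8C 87 AC.
Offset 29: leading byte 0xF2 = 11110010 → 4-byte char #9 = F2 AE 9B AC.
Offset 33: leading byte 0xEB = 11101011 → 3-byte char #10 = EB 80 96.
Leading byte 0xEB = 11101011 matches 1110xxxx → 3-byte sequence.
Byte 1: 0xEB = 11101011, payload 1011 (4 bits).
Byte 2: 0x80 = 10000000 (10xxxxxx ✓), payload 000000.
Byte 3: 0x96 = 10010110 (10xxxxxx ✓), payload 010110.
Concatenate: 1011000000010110 = 0xB016 (16 bits → U+B016).

U+B016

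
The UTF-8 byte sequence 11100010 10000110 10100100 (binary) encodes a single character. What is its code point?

U+21A4

Leading byte 0xE2 = 11100010 matches 1110xxxx → 3-byte sequence.
Byte 1: 0xE2 = 11100010, payload 0010 (4 bits).
Byte 2: 0x86 = 10000110 (10xxxxxx ✓), payload 000110.
Byte 3: 0xA4 = 10100100 (10xxxxxx ✓), payload 100100.
Concatenate: 0010000110100100 = 0x21A4 (16 bits → U+21A4).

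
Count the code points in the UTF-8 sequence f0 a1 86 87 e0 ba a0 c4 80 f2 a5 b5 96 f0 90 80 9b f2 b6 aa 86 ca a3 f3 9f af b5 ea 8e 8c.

Byte at offset 0: 0xF0 = 11110000 → 4-byte char (#1). Advance 4.
Byte at offset 4: 0xE0 = 11100000 → 3-byte char (#2). Advance 3.
Byte at offset 7: 0xC4 = 11000100 → 2-byte char (#3). Advance 2.
Byte at offset 9: 0xF2 = 11110010 → 4-byte char (#4). Advance 4.
Byte at offset 13: 0xF0 = 11110000 → 4-byte char (#5). Advance 4.
Byte at offset 17: 0xF2 = 11110010 → 4-byte char (#6). Advance 4.
Byte at offset 21: 0xCA = 11001010 → 2-byte char (#7). Advance 2.
Byte at offset 23: 0xF3 = 11110011 → 4-byte char (#8). Advance 4.
Byte at offset 27: 0xEA = 11101010 → 3-byte char (#9). Advance 3.
Reached end at offset 30 after 9 code points.

9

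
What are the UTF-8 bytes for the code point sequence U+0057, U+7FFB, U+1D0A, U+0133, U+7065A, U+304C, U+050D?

U+0057: 1-byte form → 57.
U+7FFB: 3-byte form → E7 BF BB.
U+1D0A: 3-byte form → E1 B4 8A.
U+0133: 2-byte form → C4 B3.
U+7065A: 4-byte form → F1 B0 99 9A.
U+304C: 3-byte form → E3 81 8C.
U+050D: 2-byte form → D4 8D.
Concatenated (18 bytes): 57 E7 BF BB E1 B4 8A C4 B3 F1 B0 99 9A E3 81 8C D4 8D.

57 E7 BF BB E1 B4 8A C4 B3 F1 B0 99 9A E3 81 8C D4 8D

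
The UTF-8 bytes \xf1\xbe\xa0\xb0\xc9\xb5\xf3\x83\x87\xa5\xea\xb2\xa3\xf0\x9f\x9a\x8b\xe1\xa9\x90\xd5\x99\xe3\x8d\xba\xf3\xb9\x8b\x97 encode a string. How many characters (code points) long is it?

Byte at offset 0: 0xF1 = 11110001 → 4-byte char (#1). Advance 4.
Byte at offset 4: 0xC9 = 11001001 → 2-byte char (#2). Advance 2.
Byte at offset 6: 0xF3 = 11110011 → 4-byte char (#3). Advance 4.
Byte at offset 10: 0xEA = 11101010 → 3-byte char (#4). Advance 3.
Byte at offset 13: 0xF0 = 11110000 → 4-byte char (#5). Advance 4.
Byte at offset 17: 0xE1 = 11100001 → 3-byte char (#6). Advance 3.
Byte at offset 20: 0xD5 = 11010101 → 2-byte char (#7). Advance 2.
Byte at offset 22: 0xE3 = 11100011 → 3-byte char (#8). Advance 3.
Byte at offset 25: 0xF3 = 11110011 → 4-byte char (#9). Advance 4.
Reached end at offset 29 after 9 code points.

9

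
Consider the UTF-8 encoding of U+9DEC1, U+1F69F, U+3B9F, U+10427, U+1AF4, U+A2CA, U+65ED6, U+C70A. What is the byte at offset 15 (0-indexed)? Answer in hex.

U+9DEC1 → 4-byte form F2 9D BB 81 at offsets 0–3.
U+1F69F → 4-byte form F0 9F 9A 9F at offsets 4–7.
U+3B9F → 3-byte form E3 AE 9F at offsets 8–10.
U+10427 → 4-byte form F0 90 90 A7 at offsets 11–14.
U+1AF4 → 3-byte form E1 AB B4 at offsets 15–17.
Offset 15 falls in char 5's range; it's byte 1 of E1 AB B4 = 0xE1.

0xE1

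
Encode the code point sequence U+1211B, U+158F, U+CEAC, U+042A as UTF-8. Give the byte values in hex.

U+1211B: 4-byte form → F0 92 84 9B.
U+158F: 3-byte form → E1 96 8F.
U+CEAC: 3-byte form → EC BA AC.
U+042A: 2-byte form → D0 AA.
Concatenated (12 bytes): F0 92 84 9B E1 96 8F EC BA AC D0 AA.

F0 92 84 9B E1 96 8F EC BA AC D0 AA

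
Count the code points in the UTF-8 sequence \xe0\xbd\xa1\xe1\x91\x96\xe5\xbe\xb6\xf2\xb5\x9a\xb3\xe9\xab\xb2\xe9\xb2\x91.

Byte at offset 0: 0xE0 = 11100000 → 3-byte char (#1). Advance 3.
Byte at offset 3: 0xE1 = 11100001 → 3-byte char (#2). Advance 3.
Byte at offset 6: 0xE5 = 11100101 → 3-byte char (#3). Advance 3.
Byte at offset 9: 0xF2 = 11110010 → 4-byte char (#4). Advance 4.
Byte at offset 13: 0xE9 = 11101001 → 3-byte char (#5). Advance 3.
Byte at offset 16: 0xE9 = 11101001 → 3-byte char (#6). Advance 3.
Reached end at offset 19 after 6 code points.

6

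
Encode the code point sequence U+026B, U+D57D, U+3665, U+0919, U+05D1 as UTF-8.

C9 AB ED 95 BD E3 99 A5 E0 A4 99 D7 91

U+026B: 2-byte form → C9 AB.
U+D57D: 3-byte form → ED 95 BD.
U+3665: 3-byte form → E3 99 A5.
U+0919: 3-byte form → E0 A4 99.
U+05D1: 2-byte form → D7 91.
Concatenated (13 bytes): C9 AB ED 95 BD E3 99 A5 E0 A4 99 D7 91.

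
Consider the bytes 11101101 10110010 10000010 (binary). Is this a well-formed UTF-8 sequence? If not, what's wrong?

invalid (encodes a surrogate (U+D800–U+DFFF))

Structurally a 3-byte sequence; payload = 0xDC82.
But 0xDC82 is in U+D800–U+DFFF, the surrogate range. Surrogates are not Unicode scalar values and are forbidden in UTF-8.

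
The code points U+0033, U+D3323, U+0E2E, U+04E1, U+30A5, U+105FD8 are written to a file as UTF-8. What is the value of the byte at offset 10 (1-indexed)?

0xA1

1-indexed offset 10 is 0-indexed offset 9.
U+0033 → 1-byte form 33 at offsets 0–0.
U+D3323 → 4-byte form F3 93 8C A3 at offsets 1–4.
U+0E2E → 3-byte form E0 B8 AE at offsets 5–7.
U+04E1 → 2-byte form D3 A1 at offsets 8–9.
Offset 9 falls in char 4's range; it's byte 2 of D3 A1 = 0xA1.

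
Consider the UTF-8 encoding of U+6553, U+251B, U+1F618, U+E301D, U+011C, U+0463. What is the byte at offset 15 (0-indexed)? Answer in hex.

U+6553 → 3-byte form E6 95 93 at offsets 0–2.
U+251B → 3-byte form E2 94 9B at offsets 3–5.
U+1F618 → 4-byte form F0 9F 98 98 at offsets 6–9.
U+E301D → 4-byte form F3 A3 80 9D at offsets 10–13.
U+011C → 2-byte form C4 9C at offsets 14–15.
Offset 15 falls in char 5's range; it's byte 2 of C4 9C = 0x9C.

0x9C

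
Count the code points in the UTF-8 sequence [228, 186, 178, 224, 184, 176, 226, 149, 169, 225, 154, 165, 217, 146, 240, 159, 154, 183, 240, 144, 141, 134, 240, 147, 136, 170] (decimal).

Byte at offset 0: 0xE4 = 11100100 → 3-byte char (#1). Advance 3.
Byte at offset 3: 0xE0 = 11100000 → 3-byte char (#2). Advance 3.
Byte at offset 6: 0xE2 = 11100010 → 3-byte char (#3). Advance 3.
Byte at offset 9: 0xE1 = 11100001 → 3-byte char (#4). Advance 3.
Byte at offset 12: 0xD9 = 11011001 → 2-byte char (#5). Advance 2.
Byte at offset 14: 0xF0 = 11110000 → 4-byte char (#6). Advance 4.
Byte at offset 18: 0xF0 = 11110000 → 4-byte char (#7). Advance 4.
Byte at offset 22: 0xF0 = 11110000 → 4-byte char (#8). Advance 4.
Reached end at offset 26 after 8 code points.

8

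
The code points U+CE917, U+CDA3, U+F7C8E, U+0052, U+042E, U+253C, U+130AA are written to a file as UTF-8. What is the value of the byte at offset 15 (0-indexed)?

0x94

U+CE917 → 4-byte form F3 8E A4 97 at offsets 0–3.
U+CDA3 → 3-byte form EC B6 A3 at offsets 4–6.
U+F7C8E → 4-byte form F3 B7 B2 8E at offsets 7–10.
U+0052 → 1-byte form 52 at offsets 11–11.
U+042E → 2-byte form D0 AE at offsets 12–13.
U+253C → 3-byte form E2 94 BC at offsets 14–16.
Offset 15 falls in char 6's range; it's byte 2 of E2 94 BC = 0x94.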